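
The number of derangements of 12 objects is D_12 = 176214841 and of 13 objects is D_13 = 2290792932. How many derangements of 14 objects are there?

32071101049

D_14 = (14-1)·(D_13 + D_12) = 13·(2290792932 + 176214841) = 13·2467007773 = 32071101049.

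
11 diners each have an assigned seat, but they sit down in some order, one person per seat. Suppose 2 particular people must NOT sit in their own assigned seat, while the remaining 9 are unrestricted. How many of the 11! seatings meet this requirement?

Let A_j be the event that the j-th constrained one is fixed. By inclusion-exclusion over the 2 events:
Σ_{j=0}^{2} (-1)^j C(2,j)(11-j)!
= C(2,0)·11! - C(2,1)·10! + C(2,2)·9!
= 39916800 - 7257600 + 362880
= 33022080

33022080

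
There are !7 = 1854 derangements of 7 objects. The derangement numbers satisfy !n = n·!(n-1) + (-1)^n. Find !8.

!8 = 8·1854 + 1 = 14833.

14833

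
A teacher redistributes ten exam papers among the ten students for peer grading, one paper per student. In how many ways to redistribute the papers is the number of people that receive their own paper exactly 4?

55650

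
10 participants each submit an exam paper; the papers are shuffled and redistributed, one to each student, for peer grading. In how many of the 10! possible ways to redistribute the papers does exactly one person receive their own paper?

Choose which one of the 10 is fixed: C(10,1) = 10.
The remaining 9 must be deranged: !9 = 133496.
Total: 10 × 133496 = 1334960.

1334960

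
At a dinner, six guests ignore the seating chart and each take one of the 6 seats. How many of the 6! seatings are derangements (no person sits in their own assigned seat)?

265

!6 = 6! · Σ_{k=0}^{6} (-1)^k/k!
= 6! - 6!/1! + 6!/2! - 6!/3! + 6!/4! - 6!/5! + 6!/6!
= 720 - 720 + 360 - 120 + 30 - 6 + 1
= 265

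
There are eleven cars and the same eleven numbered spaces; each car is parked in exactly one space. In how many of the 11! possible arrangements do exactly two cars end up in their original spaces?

7342280

Choose which 2 of the 11 are fixed: C(11,2) = 55.
The remaining 9 must be deranged: !9 = 133496.
Total: 55 × 133496 = 7342280.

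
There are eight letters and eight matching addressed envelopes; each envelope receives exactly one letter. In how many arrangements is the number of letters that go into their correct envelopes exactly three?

2464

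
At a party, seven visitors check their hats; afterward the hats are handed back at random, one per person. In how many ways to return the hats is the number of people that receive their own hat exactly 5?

Pick the 5 fixed positions: C(7,5) = 21 ways.
The other 2 form a derangement: !2 = 1.
Total: 21 × 1 = 21.

21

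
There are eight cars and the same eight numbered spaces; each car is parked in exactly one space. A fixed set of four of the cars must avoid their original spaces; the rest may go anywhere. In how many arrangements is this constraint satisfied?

Let A_j be the event that the j-th constrained one is fixed. By inclusion-exclusion over the 4 events:
Σ_{j=0}^{4} (-1)^j C(4,j)(8-j)!
= C(4,0)·8! - C(4,1)·7! + C(4,2)·6! - C(4,3)·5! + C(4,4)·4!
= 40320 - 20160 + 4320 - 480 + 24
= 24024

24024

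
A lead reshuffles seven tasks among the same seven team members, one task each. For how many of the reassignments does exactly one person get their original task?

1855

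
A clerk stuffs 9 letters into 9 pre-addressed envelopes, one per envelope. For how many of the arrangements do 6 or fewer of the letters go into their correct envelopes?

362843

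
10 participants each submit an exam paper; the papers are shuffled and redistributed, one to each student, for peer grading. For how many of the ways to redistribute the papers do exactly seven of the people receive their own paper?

Choose which 7 of the 10 are fixed: C(10,7) = 120.
The remaining 3 must be deranged: !3 = 2.
Total: 120 × 2 = 240.

240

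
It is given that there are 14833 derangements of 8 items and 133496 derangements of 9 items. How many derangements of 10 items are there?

!10 = (10-1)·(!9 + !8) = 9·(133496 + 14833) = 9·148329 = 1334961.

1334961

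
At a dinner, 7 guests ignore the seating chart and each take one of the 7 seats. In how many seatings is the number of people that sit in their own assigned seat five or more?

# with exactly i fixed is C(7,i)·!(7-i); sum over i=5..7:
  i=5: C(7,5)·!2 = 21·1 = 21
  i=6: C(7,6)·!1 = 7·0 = 0
  i=7: C(7,7)·!0 = 1·1 = 1
Total = 22.

22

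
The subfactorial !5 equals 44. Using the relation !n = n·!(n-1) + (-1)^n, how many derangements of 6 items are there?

265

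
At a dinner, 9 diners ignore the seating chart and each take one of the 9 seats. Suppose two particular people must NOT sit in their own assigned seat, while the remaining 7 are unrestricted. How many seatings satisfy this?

287280

Inclusion-exclusion on the 2 forbidden self-matches:
Σ_{j=0}^{2} (-1)^j C(2,j)(9-j)!
= C(2,0)·9! - C(2,1)·8! + C(2,2)·7!
= 362880 - 80640 + 5040
= 287280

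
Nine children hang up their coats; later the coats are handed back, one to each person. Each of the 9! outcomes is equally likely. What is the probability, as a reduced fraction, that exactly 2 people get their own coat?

103/560

Favorable outcomes: C(9,2)·!7 = 36·1854 = 66744.
Total outcomes: 9! = 362880.
Probability = 66744/362880 = 103/560.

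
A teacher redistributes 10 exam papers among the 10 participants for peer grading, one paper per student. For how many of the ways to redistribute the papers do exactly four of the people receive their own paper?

Pick the 4 fixed positions: C(10,4) = 210 ways.
The remaining 6 must be deranged: !6 = 265.
Total: 210 × 265 = 55650.

55650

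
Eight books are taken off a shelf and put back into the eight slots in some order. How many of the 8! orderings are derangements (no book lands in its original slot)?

14833

By inclusion-exclusion, !8 = Σ (-1)^k · 8!/k! for k=0..8
= 8! - 8!/1! + 8!/2! - 8!/3! + 8!/4! - 8!/5! + 8!/6! - 8!/7! + 8!/8!
= 40320 - 40320 + 20160 - 6720 + 1680 - 336 + 56 - 8 + 1
= 14833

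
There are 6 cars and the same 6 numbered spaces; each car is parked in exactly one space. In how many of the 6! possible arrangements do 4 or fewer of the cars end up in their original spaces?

Sum C(6,i)·!(6-i) for i = 0..4:
  i=0: C(6,0)·!6 = 1·265 = 265
  i=1: C(6,1)·!5 = 6·44 = 264
  i=2: C(6,2)·!4 = 15·9 = 135
  i=3: C(6,3)·!3 = 20·2 = 40
  i=4: C(6,4)·!2 = 15·1 = 15
Total = 719.

719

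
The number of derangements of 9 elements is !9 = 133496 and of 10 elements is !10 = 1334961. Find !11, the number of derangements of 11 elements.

!11 = (11-1)·(!10 + !9) = 10·(1334961 + 133496) = 10·1468457 = 14684570.

14684570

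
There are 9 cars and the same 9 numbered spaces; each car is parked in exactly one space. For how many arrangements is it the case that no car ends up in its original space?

The subfactorial !9 = [9!/e] (nearest integer).
9! = 362880, and 362880/e ≈ 133496.09, so !9 = 133496.

133496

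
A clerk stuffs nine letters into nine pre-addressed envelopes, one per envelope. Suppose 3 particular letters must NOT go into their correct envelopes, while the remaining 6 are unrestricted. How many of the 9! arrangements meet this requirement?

256320

Inclusion-exclusion on the 3 forbidden self-matches:
Σ_{j=0}^{3} (-1)^j C(3,j)(9-j)!
= C(3,0)·9! - C(3,1)·8! + C(3,2)·7! - C(3,3)·6!
= 362880 - 120960 + 15120 - 720
= 256320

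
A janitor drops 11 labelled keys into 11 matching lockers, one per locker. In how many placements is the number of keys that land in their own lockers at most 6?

39913444

# with exactly i fixed is C(11,i)·!(11-i); sum over i=0..6:
  i=0: C(11,0)·!11 = 1·14684570 = 14684570
  i=1: C(11,1)·!10 = 11·1334961 = 14684571
  i=2: C(11,2)·!9 = 55·133496 = 7342280
  i=3: C(11,3)·!8 = 165·14833 = 2447445
  i=4: C(11,4)·!7 = 330·1854 = 611820
  i=5: C(11,5)·!6 = 462·265 = 122430
  i=6: C(11,6)·!5 = 462·44 = 20328
Total = 39913444.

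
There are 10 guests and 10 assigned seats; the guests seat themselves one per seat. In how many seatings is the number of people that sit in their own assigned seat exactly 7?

Choose which 7 of the 10 are fixed: C(10,7) = 120.
The remaining 3 must be deranged: !3 = 2.
Total: 120 × 2 = 240.

240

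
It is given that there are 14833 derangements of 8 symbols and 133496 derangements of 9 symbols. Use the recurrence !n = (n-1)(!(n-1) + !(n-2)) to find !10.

!10 = (10-1)·(!9 + !8) = 9·(133496 + 14833) = 9·148329 = 1334961.

1334961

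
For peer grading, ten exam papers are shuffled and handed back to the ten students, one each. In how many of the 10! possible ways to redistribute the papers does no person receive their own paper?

The number of derangements of 10 is !10 = Σ_{k=0}^{10} (-1)^k·10!/k!
= 10! - 10!/1! + 10!/2! - 10!/3! + 10!/4! - 10!/5! + 10!/6! - 10!/7! + 10!/8! - 10!/9! + 10!/10!
= 3628800 - 3628800 + 1814400 - 604800 + 151200 - 30240 + 5040 - 720 + 90 - 10 + 1
= 1334961

1334961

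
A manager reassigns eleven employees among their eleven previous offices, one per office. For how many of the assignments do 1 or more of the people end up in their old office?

25232230

Sum C(11,i)·!(11-i) for i = 1..11:
  i=1: C(11,1)·!10 = 11·1334961 = 14684571
  i=2: C(11,2)·!9 = 55·133496 = 7342280
  i=3: C(11,3)·!8 = 165·14833 = 2447445
  i=4: C(11,4)·!7 = 330·1854 = 611820
  i=5: C(11,5)·!6 = 462·265 = 122430
  i=6: C(11,6)·!5 = 462·44 = 20328
  i=7: C(11,7)·!4 = 330·9 = 2970
  i=8: C(11,8)·!3 = 165·2 = 330
  i=9: C(11,9)·!2 = 55·1 = 55
  i=10: C(11,10)·!1 = 11·0 = 0
  i=11: C(11,11)·!0 = 1·1 = 1
Total = 25232230.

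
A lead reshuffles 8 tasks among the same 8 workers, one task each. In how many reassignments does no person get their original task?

14833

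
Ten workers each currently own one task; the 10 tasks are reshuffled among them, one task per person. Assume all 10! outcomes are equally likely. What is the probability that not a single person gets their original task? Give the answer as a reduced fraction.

Favorable outcomes: !10 = 1334961.
Total outcomes: 10! = 3628800.
Probability = 1334961/3628800 = 16481/44800.

16481/44800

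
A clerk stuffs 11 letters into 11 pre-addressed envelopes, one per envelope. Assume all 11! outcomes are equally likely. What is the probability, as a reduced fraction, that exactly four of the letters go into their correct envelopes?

103/6720

Favorable outcomes: C(11,4)·!7 = 330·1854 = 611820.
Total outcomes: 11! = 39916800.
Probability = 611820/39916800 = 103/6720.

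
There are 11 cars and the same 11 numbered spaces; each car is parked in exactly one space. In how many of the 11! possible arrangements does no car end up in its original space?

By inclusion-exclusion, !11 = Σ (-1)^k · 11!/k! for k=0..11
= 11! - 11!/1! + 11!/2! - 11!/3! + 11!/4! - 11!/5! + 11!/6! - 11!/7! + 11!/8! - 11!/9! + 11!/10! - 11!/11!
= 39916800 - 39916800 + 19958400 - 6652800 + 1663200 - 332640 + 55440 - 7920 + 990 - 110 + 11 - 1
= 14684570

14684570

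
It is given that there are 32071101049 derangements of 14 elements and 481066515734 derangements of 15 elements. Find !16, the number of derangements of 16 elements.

7697064251745

!16 = (16-1)·(!15 + !14) = 15·(481066515734 + 32071101049) = 15·513137616783 = 7697064251745.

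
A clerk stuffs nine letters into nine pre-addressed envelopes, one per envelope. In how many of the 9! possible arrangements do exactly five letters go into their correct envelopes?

Choose which 5 of the 9 are fixed: C(9,5) = 126.
The other 4 form a derangement: !4 = 9.
Total: 126 × 9 = 1134.

1134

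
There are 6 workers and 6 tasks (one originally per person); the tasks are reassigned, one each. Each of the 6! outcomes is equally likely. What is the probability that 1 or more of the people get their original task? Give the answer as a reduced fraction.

91/144

Favorable outcomes: Σ_{i≥1} C(6,i)·!(6-i) = 6·44 + 15·9 + 20·2 + 15·1 + 6·0 + 1·1 = 455.
Total outcomes: 6! = 720.
Probability = 455/720 = 91/144.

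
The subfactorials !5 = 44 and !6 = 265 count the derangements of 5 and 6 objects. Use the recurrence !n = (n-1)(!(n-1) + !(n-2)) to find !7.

!7 = (7-1)·(!6 + !5) = 6·(265 + 44) = 6·309 = 1854.

1854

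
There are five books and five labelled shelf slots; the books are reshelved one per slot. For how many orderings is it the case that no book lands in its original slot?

44

The number of derangements of 5 is !5 = Σ_{k=0}^{5} (-1)^k·5!/k!
= 5! - 5!/1! + 5!/2! - 5!/3! + 5!/4! - 5!/5!
= 120 - 120 + 60 - 20 + 5 - 1
= 44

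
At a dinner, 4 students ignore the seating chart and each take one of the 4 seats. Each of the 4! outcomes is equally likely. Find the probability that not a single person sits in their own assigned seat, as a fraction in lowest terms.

3/8

Favorable outcomes: !4 = 9.
Total outcomes: 4! = 24.
Probability = 9/24 = 3/8.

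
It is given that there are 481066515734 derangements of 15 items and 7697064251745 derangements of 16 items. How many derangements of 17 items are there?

130850092279664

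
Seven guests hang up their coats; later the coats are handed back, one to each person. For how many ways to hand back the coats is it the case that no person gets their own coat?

1854

Use !n = n·!(n-1) + (-1)^n.
!7 = 7·265 - 1 = 1854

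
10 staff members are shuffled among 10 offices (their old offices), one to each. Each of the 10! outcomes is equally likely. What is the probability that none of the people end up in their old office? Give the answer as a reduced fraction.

16481/44800

Favorable outcomes: !10 = 1334961.
Total outcomes: 10! = 3628800.
Probability = 1334961/3628800 = 16481/44800.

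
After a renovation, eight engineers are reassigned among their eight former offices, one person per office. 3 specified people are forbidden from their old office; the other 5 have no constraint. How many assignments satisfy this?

27240

Let A_j be the event that the j-th constrained one is fixed. By inclusion-exclusion over the 3 events:
Σ_{j=0}^{3} (-1)^j C(3,j)(8-j)!
= C(3,0)·8! - C(3,1)·7! + C(3,2)·6! - C(3,3)·5!
= 40320 - 15120 + 2160 - 120
= 27240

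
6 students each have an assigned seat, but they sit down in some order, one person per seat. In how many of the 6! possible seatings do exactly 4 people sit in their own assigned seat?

15

Pick the 4 fixed positions: C(6,4) = 15 ways.
The remaining 2 must be deranged: !2 = 1.
Total: 15 × 1 = 15.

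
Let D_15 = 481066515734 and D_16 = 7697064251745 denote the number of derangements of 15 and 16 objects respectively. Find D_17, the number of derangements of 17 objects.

130850092279664

D_17 = (17-1)·(D_16 + D_15) = 16·(7697064251745 + 481066515734) = 16·8178130767479 = 130850092279664.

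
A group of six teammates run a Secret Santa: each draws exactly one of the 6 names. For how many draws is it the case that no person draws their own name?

265

The subfactorial !6 = [6!/e] (nearest integer).
6! = 720, and 720/e ≈ 264.87, so !6 = 265.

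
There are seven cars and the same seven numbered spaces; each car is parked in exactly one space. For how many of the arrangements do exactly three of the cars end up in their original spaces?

Pick the 3 fixed positions: C(7,3) = 35 ways.
The other 4 form a derangement: !4 = 9.
Total: 35 × 9 = 315.

315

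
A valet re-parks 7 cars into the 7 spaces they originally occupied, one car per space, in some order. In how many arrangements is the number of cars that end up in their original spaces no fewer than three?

Sum C(7,i)·!(7-i) for i = 3..7:
  i=3: C(7,3)·!4 = 35·9 = 315
  i=4: C(7,4)·!3 = 35·2 = 70
  i=5: C(7,5)·!2 = 21·1 = 21
  i=6: C(7,6)·!1 = 7·0 = 0
  i=7: C(7,7)·!0 = 1·1 = 1
Total = 407.

407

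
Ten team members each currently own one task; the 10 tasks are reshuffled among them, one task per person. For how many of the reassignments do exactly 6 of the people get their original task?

1890

Pick the 6 fixed positions: C(10,6) = 210 ways.
The remaining 4 must be deranged: !4 = 9.
Total: 210 × 9 = 1890.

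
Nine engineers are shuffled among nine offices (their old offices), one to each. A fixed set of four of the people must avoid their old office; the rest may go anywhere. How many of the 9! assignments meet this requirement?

Let A_j be the event that the j-th constrained one is fixed. By inclusion-exclusion over the 4 events:
Σ_{j=0}^{4} (-1)^j C(4,j)(9-j)!
= C(4,0)·9! - C(4,1)·8! + C(4,2)·7! - C(4,3)·6! + C(4,4)·5!
= 362880 - 161280 + 30240 - 2880 + 120
= 229080

229080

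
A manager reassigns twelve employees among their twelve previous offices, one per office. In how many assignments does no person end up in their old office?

The number of derangements of 12 is !12 = Σ_{k=0}^{12} (-1)^k·12!/k!
= 12! - 12!/1! + 12!/2! - 12!/3! + 12!/4! - 12!/5! + 12!/6! - 12!/7! + 12!/8! - 12!/9! + 12!/10! - 12!/11! + 12!/12!
= 479001600 - 479001600 + 239500800 - 79833600 + 19958400 - 3991680 + 665280 - 95040 + 11880 - 1320 + 132 - 12 + 1
= 176214841

176214841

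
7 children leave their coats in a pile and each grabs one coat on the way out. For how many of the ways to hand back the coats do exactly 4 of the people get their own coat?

70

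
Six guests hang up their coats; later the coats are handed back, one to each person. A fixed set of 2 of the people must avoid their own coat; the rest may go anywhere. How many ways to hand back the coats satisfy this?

504

Inclusion-exclusion on the 2 forbidden self-matches:
Σ_{j=0}^{2} (-1)^j C(2,j)(6-j)!
= C(2,0)·6! - C(2,1)·5! + C(2,2)·4!
= 720 - 240 + 24
= 504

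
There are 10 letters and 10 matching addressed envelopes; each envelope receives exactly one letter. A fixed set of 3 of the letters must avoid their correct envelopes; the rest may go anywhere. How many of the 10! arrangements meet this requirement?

2656080

Let A_j be the event that the j-th constrained one is fixed. By inclusion-exclusion over the 3 events:
Σ_{j=0}^{3} (-1)^j C(3,j)(10-j)!
= C(3,0)·10! - C(3,1)·9! + C(3,2)·8! - C(3,3)·7!
= 3628800 - 1088640 + 120960 - 5040
= 2656080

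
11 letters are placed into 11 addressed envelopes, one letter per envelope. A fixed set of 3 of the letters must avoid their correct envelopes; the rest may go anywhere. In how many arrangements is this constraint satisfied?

30078720

Inclusion-exclusion on the 3 forbidden self-matches:
Σ_{j=0}^{3} (-1)^j C(3,j)(11-j)!
= C(3,0)·11! - C(3,1)·10! + C(3,2)·9! - C(3,3)·8!
= 39916800 - 10886400 + 1088640 - 40320
= 30078720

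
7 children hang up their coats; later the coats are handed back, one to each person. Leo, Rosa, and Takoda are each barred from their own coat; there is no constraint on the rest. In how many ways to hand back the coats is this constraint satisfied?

3216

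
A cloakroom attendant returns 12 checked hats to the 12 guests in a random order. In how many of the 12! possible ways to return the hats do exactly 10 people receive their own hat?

66

Choose which 10 of the 12 are fixed: C(12,10) = 66.
The other 2 form a derangement: !2 = 1.
Total: 66 × 1 = 66.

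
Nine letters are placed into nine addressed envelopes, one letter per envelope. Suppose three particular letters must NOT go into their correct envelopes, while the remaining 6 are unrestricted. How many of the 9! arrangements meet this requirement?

256320

Let A_j be the event that the j-th constrained one is fixed. By inclusion-exclusion over the 3 events:
Σ_{j=0}^{3} (-1)^j C(3,j)(9-j)!
= C(3,0)·9! - C(3,1)·8! + C(3,2)·7! - C(3,3)·6!
= 362880 - 120960 + 15120 - 720
= 256320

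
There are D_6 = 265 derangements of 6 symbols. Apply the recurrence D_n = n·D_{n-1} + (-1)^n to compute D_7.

D_7 = 7·265 - 1 = 1854.

1854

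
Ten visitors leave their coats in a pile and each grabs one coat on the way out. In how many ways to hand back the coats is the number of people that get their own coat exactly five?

11088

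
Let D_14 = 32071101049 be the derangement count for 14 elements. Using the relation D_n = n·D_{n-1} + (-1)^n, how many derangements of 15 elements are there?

481066515734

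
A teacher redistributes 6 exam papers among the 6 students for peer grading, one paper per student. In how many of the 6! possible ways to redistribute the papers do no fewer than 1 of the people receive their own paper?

# with exactly i fixed is C(6,i)·!(6-i); sum over i=1..6:
  i=1: C(6,1)·!5 = 6·44 = 264
  i=2: C(6,2)·!4 = 15·9 = 135
  i=3: C(6,3)·!3 = 20·2 = 40
  i=4: C(6,4)·!2 = 15·1 = 15
  i=5: C(6,5)·!1 = 6·0 = 0
  i=6: C(6,6)·!0 = 1·1 = 1
Total = 455.

455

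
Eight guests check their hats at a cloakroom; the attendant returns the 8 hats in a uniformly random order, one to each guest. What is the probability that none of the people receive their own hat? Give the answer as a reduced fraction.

2119/5760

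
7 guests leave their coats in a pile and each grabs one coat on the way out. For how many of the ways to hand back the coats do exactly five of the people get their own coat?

Pick the 5 fixed positions: C(7,5) = 21 ways.
The remaining 2 must be deranged: !2 = 1.
Total: 21 × 1 = 21.

21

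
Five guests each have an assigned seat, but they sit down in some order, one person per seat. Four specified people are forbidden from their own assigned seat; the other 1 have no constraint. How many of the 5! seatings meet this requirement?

53

Let A_j be the event that the j-th constrained one is fixed. By inclusion-exclusion over the 4 events:
Σ_{j=0}^{4} (-1)^j C(4,j)(5-j)!
= C(4,0)·5! - C(4,1)·4! + C(4,2)·3! - C(4,3)·2! + C(4,4)·1!
= 120 - 96 + 36 - 8 + 1
= 53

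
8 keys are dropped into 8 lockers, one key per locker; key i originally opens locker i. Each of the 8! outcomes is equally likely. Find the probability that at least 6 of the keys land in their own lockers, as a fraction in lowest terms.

29/40320

Favorable outcomes: Σ_{i≥6} C(8,i)·!(8-i) = 28·1 + 8·0 + 1·1 = 29.
Total outcomes: 8! = 40320.
Probability = 29/40320 = 29/40320.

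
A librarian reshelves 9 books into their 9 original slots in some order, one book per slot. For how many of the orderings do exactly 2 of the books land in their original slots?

Choose which 2 of the 9 are fixed: C(9,2) = 36.
The remaining 7 must be deranged: !7 = 1854.
Total: 36 × 1854 = 66744.

66744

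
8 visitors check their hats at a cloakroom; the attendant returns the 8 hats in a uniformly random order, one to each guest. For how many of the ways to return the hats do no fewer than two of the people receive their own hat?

# with exactly i fixed is C(8,i)·!(8-i); sum over i=2..8:
  i=2: C(8,2)·!6 = 28·265 = 7420
  i=3: C(8,3)·!5 = 56·44 = 2464
  i=4: C(8,4)·!4 = 70·9 = 630
  i=5: C(8,5)·!3 = 56·2 = 112
  i=6: C(8,6)·!2 = 28·1 = 28
  i=7: C(8,7)·!1 = 8·0 = 0
  i=8: C(8,8)·!0 = 1·1 = 1
Total = 10655.

10655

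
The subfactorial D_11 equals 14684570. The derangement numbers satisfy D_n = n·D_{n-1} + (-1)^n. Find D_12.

176214841

D_12 = 12·14684570 + 1 = 176214841.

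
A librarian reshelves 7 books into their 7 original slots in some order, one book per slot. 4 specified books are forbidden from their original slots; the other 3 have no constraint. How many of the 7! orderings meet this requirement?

2790

Let A_j be the event that the j-th constrained one is fixed. By inclusion-exclusion over the 4 events:
Σ_{j=0}^{4} (-1)^j C(4,j)(7-j)!
= C(4,0)·7! - C(4,1)·6! + C(4,2)·5! - C(4,3)·4! + C(4,4)·3!
= 5040 - 2880 + 720 - 96 + 6
= 2790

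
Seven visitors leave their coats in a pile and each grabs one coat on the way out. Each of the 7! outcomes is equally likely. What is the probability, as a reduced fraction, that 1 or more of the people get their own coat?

177/280

Favorable outcomes: Σ_{i≥1} C(7,i)·!(7-i) = 7·265 + 21·44 + 35·9 + 35·2 + 21·1 + 7·0 + 1·1 = 3186.
Total outcomes: 7! = 5040.
Probability = 3186/5040 = 177/280.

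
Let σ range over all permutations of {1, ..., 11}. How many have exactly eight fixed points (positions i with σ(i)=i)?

Choose which 8 of the 11 are fixed: C(11,8) = 165.
The other 3 form a derangement: !3 = 2.
Total: 165 × 2 = 330.

330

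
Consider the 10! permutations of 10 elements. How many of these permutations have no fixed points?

By inclusion-exclusion, !10 = Σ (-1)^k · 10!/k! for k=0..10
= 10! - 10!/1! + 10!/2! - 10!/3! + 10!/4! - 10!/5! + 10!/6! - 10!/7! + 10!/8! - 10!/9! + 10!/10!
= 3628800 - 3628800 + 1814400 - 604800 + 151200 - 30240 + 5040 - 720 + 90 - 10 + 1
= 1334961

1334961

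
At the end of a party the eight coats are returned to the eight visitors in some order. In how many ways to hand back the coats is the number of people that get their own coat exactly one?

Pick the single fixed position: C(8,1) = 8 ways.
The other 7 form a derangement: !7 = 1854.
Total: 8 × 1854 = 14832.

14832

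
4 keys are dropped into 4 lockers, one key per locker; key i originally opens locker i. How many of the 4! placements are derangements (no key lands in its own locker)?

9

Use !n = n·!(n-1) + (-1)^n.
!4 = 4·2 + 1 = 9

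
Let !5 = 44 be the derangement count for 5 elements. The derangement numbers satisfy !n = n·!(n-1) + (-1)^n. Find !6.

265

!6 = 6·44 + 1 = 265.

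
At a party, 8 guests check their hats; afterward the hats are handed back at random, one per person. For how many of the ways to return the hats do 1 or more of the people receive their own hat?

# with exactly i fixed is C(8,i)·!(8-i); sum over i=1..8:
  i=1: C(8,1)·!7 = 8·1854 = 14832
  i=2: C(8,2)·!6 = 28·265 = 7420
  i=3: C(8,3)·!5 = 56·44 = 2464
  i=4: C(8,4)·!4 = 70·9 = 630
  i=5: C(8,5)·!3 = 56·2 = 112
  i=6: C(8,6)·!2 = 28·1 = 28
  i=7: C(8,7)·!1 = 8·0 = 0
  i=8: C(8,8)·!0 = 1·1 = 1
Total = 25487.

25487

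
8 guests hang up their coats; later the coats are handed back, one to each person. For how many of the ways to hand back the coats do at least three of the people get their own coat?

# with exactly i fixed is C(8,i)·!(8-i); sum over i=3..8:
  i=3: C(8,3)·!5 = 56·44 = 2464
  i=4: C(8,4)·!4 = 70·9 = 630
  i=5: C(8,5)·!3 = 56·2 = 112
  i=6: C(8,6)·!2 = 28·1 = 28
  i=7: C(8,7)·!1 = 8·0 = 0
  i=8: C(8,8)·!0 = 1·1 = 1
Total = 3235.

3235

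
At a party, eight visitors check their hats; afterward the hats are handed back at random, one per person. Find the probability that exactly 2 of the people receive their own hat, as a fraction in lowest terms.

53/288

Favorable outcomes: C(8,2)·!6 = 28·265 = 7420.
Total outcomes: 8! = 40320.
Probability = 7420/40320 = 53/288.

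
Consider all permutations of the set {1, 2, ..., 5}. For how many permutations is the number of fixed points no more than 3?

# with exactly i fixed is C(5,i)·!(5-i); sum over i=0..3:
  i=0: C(5,0)·!5 = 1·44 = 44
  i=1: C(5,1)·!4 = 5·9 = 45
  i=2: C(5,2)·!3 = 10·2 = 20
  i=3: C(5,3)·!2 = 10·1 = 10
Total = 119.

119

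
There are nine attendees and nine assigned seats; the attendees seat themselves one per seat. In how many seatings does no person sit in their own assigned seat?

133496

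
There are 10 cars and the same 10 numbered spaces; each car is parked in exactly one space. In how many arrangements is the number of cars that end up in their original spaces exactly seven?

Choose which 7 of the 10 are fixed: C(10,7) = 120.
The other 3 form a derangement: !3 = 2.
Total: 120 × 2 = 240.

240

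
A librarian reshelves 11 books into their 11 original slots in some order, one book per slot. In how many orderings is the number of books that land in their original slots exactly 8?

Pick the 8 fixed positions: C(11,8) = 165 ways.
The remaining 3 must be deranged: !3 = 2.
Total: 165 × 2 = 330.

330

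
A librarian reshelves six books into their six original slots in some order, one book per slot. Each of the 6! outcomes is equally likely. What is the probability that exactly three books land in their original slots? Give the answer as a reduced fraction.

1/18

Favorable outcomes: C(6,3)·!3 = 20·2 = 40.
Total outcomes: 6! = 720.
Probability = 40/720 = 1/18.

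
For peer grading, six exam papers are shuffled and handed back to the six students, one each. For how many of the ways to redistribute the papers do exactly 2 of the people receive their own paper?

Pick the 2 fixed positions: C(6,2) = 15 ways.
The other 4 form a derangement: !4 = 9.
Total: 15 × 9 = 135.

135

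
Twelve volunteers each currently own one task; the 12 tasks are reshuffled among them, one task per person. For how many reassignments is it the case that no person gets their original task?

176214841

!12 = 12! · Σ_{k=0}^{12} (-1)^k/k!
= 12! - 12!/1! + 12!/2! - 12!/3! + 12!/4! - 12!/5! + 12!/6! - 12!/7! + 12!/8! - 12!/9! + 12!/10! - 12!/11! + 12!/12!
= 479001600 - 479001600 + 239500800 - 79833600 + 19958400 - 3991680 + 665280 - 95040 + 11880 - 1320 + 132 - 12 + 1
= 176214841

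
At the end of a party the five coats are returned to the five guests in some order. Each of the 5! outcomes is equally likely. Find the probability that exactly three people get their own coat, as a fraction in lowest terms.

1/12

Favorable outcomes: C(5,3)·!2 = 10·1 = 10.
Total outcomes: 5! = 120.
Probability = 10/120 = 1/12.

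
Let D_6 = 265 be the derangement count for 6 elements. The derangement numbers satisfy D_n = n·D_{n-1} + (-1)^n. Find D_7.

1854

D_7 = 7·265 - 1 = 1854.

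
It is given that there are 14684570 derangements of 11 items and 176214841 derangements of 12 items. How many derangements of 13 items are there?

2290792932

D_13 = (13-1)·(D_12 + D_11) = 12·(176214841 + 14684570) = 12·190899411 = 2290792932.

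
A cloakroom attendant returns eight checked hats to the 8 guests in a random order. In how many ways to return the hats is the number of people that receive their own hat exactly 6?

28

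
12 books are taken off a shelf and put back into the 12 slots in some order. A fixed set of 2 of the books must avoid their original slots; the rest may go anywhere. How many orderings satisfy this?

402796800

Let A_j be the event that the j-th constrained one is fixed. By inclusion-exclusion over the 2 events:
Σ_{j=0}^{2} (-1)^j C(2,j)(12-j)!
= C(2,0)·12! - C(2,1)·11! + C(2,2)·10!
= 479001600 - 79833600 + 3628800
= 402796800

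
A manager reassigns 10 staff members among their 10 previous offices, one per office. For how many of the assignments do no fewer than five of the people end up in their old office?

13264

# with exactly i fixed is C(10,i)·!(10-i); sum over i=5..10:
  i=5: C(10,5)·!5 = 252·44 = 11088
  i=6: C(10,6)·!4 = 210·9 = 1890
  i=7: C(10,7)·!3 = 120·2 = 240
  i=8: C(10,8)·!2 = 45·1 = 45
  i=9: C(10,9)·!1 = 10·0 = 0
  i=10: C(10,10)·!0 = 1·1 = 1
Total = 13264.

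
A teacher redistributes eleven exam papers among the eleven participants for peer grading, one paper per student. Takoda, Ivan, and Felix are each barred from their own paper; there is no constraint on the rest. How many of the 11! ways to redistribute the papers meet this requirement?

Inclusion-exclusion on the 3 forbidden self-matches:
Σ_{j=0}^{3} (-1)^j C(3,j)(11-j)!
= C(3,0)·11! - C(3,1)·10! + C(3,2)·9! - C(3,3)·8!
= 39916800 - 10886400 + 1088640 - 40320
= 30078720

30078720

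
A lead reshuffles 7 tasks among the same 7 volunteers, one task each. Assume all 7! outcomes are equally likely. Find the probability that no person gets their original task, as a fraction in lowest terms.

103/280

Favorable outcomes: !7 = 1854.
Total outcomes: 7! = 5040.
Probability = 1854/5040 = 103/280.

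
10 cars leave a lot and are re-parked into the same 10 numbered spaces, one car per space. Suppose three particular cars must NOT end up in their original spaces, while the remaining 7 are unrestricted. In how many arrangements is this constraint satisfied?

Inclusion-exclusion on the 3 forbidden self-matches:
Σ_{j=0}^{3} (-1)^j C(3,j)(10-j)!
= C(3,0)·10! - C(3,1)·9! + C(3,2)·8! - C(3,3)·7!
= 3628800 - 1088640 + 120960 - 5040
= 2656080

2656080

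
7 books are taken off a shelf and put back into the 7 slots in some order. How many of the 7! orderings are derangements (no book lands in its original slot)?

1854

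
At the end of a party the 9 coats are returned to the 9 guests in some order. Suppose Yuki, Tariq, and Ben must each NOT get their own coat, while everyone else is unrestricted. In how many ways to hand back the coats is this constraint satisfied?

256320

Inclusion-exclusion on the 3 forbidden self-matches:
Σ_{j=0}^{3} (-1)^j C(3,j)(9-j)!
= C(3,0)·9! - C(3,1)·8! + C(3,2)·7! - C(3,3)·6!
= 362880 - 120960 + 15120 - 720
= 256320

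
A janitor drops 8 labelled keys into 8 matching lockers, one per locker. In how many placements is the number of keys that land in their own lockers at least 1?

25487

# with exactly i fixed is C(8,i)·!(8-i); sum over i=1..8:
  i=1: C(8,1)·!7 = 8·1854 = 14832
  i=2: C(8,2)·!6 = 28·265 = 7420
  i=3: C(8,3)·!5 = 56·44 = 2464
  i=4: C(8,4)·!4 = 70·9 = 630
  i=5: C(8,5)·!3 = 56·2 = 112
  i=6: C(8,6)·!2 = 28·1 = 28
  i=7: C(8,7)·!1 = 8·0 = 0
  i=8: C(8,8)·!0 = 1·1 = 1
Total = 25487.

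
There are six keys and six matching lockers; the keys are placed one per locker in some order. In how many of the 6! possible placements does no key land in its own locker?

265

Use !n = n·!(n-1) + (-1)^n.
!6 = 6·44 + 1 = 265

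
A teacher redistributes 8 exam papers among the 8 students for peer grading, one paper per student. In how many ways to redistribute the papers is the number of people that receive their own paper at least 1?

25487

# with exactly i fixed is C(8,i)·!(8-i); sum over i=1..8:
  i=1: C(8,1)·!7 = 8·1854 = 14832
  i=2: C(8,2)·!6 = 28·265 = 7420
  i=3: C(8,3)·!5 = 56·44 = 2464
  i=4: C(8,4)·!4 = 70·9 = 630
  i=5: C(8,5)·!3 = 56·2 = 112
  i=6: C(8,6)·!2 = 28·1 = 28
  i=7: C(8,7)·!1 = 8·0 = 0
  i=8: C(8,8)·!0 = 1·1 = 1
Total = 25487.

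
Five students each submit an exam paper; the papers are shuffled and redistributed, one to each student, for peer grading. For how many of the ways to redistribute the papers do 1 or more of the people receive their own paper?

76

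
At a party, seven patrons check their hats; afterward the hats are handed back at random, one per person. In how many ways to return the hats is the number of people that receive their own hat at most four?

Sum C(7,i)·!(7-i) for i = 0..4:
  i=0: C(7,0)·!7 = 1·1854 = 1854
  i=1: C(7,1)·!6 = 7·265 = 1855
  i=2: C(7,2)·!5 = 21·44 = 924
  i=3: C(7,3)·!4 = 35·9 = 315
  i=4: C(7,4)·!3 = 35·2 = 70
Total = 5018.

5018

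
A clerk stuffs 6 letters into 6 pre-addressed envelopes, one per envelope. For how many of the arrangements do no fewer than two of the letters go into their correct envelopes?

191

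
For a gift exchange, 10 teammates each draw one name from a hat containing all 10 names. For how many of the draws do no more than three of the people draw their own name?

3559886

# with exactly i fixed is C(10,i)·!(10-i); sum over i=0..3:
  i=0: C(10,0)·!10 = 1·1334961 = 1334961
  i=1: C(10,1)·!9 = 10·133496 = 1334960
  i=2: C(10,2)·!8 = 45·14833 = 667485
  i=3: C(10,3)·!7 = 120·1854 = 222480
Total = 3559886.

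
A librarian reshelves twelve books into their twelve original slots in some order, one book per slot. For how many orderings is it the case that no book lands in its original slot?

176214841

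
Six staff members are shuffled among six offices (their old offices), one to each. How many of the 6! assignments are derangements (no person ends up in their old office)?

265

!6 is the nearest integer to 6!/e.
6! = 720, and 720/e ≈ 264.87, so !6 = 265.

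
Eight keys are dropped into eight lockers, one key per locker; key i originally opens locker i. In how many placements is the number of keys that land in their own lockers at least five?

Sum C(8,i)·!(8-i) for i = 5..8:
  i=5: C(8,5)·!3 = 56·2 = 112
  i=6: C(8,6)·!2 = 28·1 = 28
  i=7: C(8,7)·!1 = 8·0 = 0
  i=8: C(8,8)·!0 = 1·1 = 1
Total = 141.

141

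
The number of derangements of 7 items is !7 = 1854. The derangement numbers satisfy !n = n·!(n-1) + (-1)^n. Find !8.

14833

!8 = 8·1854 + 1 = 14833.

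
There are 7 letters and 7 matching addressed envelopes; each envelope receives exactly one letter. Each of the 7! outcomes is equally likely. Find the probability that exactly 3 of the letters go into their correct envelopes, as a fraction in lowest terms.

Favorable outcomes: C(7,3)·!4 = 35·9 = 315.
Total outcomes: 7! = 5040.
Probability = 315/5040 = 1/16.

1/16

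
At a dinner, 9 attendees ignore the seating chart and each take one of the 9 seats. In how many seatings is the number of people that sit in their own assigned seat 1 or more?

229384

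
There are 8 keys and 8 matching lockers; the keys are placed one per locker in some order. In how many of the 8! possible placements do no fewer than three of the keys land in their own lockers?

3235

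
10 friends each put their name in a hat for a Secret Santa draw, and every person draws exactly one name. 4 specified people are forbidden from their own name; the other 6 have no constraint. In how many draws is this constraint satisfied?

2399760

Let A_j be the event that the j-th constrained one is fixed. By inclusion-exclusion over the 4 events:
Σ_{j=0}^{4} (-1)^j C(4,j)(10-j)!
= C(4,0)·10! - C(4,1)·9! + C(4,2)·8! - C(4,3)·7! + C(4,4)·6!
= 3628800 - 1451520 + 241920 - 20160 + 720
= 2399760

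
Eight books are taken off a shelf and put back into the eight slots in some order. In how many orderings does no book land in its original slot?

14833

!8 = 8! · Σ_{k=0}^{8} (-1)^k/k!
= 8! - 8!/1! + 8!/2! - 8!/3! + 8!/4! - 8!/5! + 8!/6! - 8!/7! + 8!/8!
= 40320 - 40320 + 20160 - 6720 + 1680 - 336 + 56 - 8 + 1
= 14833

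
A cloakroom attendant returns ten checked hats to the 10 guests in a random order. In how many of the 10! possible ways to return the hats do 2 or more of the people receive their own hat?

Sum C(10,i)·!(10-i) for i = 2..10:
  i=2: C(10,2)·!8 = 45·14833 = 667485
  i=3: C(10,3)·!7 = 120·1854 = 222480
  i=4: C(10,4)·!6 = 210·265 = 55650
  i=5: C(10,5)·!5 = 252·44 = 11088
  i=6: C(10,6)·!4 = 210·9 = 1890
  i=7: C(10,7)·!3 = 120·2 = 240
  i=8: C(10,8)·!2 = 45·1 = 45
  i=9: C(10,9)·!1 = 10·0 = 0
  i=10: C(10,10)·!0 = 1·1 = 1
Total = 958879.

958879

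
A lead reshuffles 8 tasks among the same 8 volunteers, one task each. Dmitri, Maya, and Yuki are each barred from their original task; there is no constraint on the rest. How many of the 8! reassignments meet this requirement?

27240

Inclusion-exclusion on the 3 forbidden self-matches:
Σ_{j=0}^{3} (-1)^j C(3,j)(8-j)!
= C(3,0)·8! - C(3,1)·7! + C(3,2)·6! - C(3,3)·5!
= 40320 - 15120 + 2160 - 120
= 27240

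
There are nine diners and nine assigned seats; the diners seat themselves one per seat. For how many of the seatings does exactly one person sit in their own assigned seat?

Pick the single fixed position: C(9,1) = 9 ways.
The remaining 8 must be deranged: !8 = 14833.
Total: 9 × 14833 = 133497.

133497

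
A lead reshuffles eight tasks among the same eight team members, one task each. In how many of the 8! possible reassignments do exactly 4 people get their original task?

630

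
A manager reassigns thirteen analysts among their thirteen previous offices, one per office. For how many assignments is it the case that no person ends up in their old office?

2290792932

By inclusion-exclusion, !13 = Σ (-1)^k · 13!/k! for k=0..13
= 13! - 13!/1! + 13!/2! - 13!/3! + 13!/4! - 13!/5! + 13!/6! - 13!/7! + 13!/8! - 13!/9! + 13!/10! - 13!/11! + 13!/12! - 13!/13!
= 6227020800 - 6227020800 + 3113510400 - 1037836800 + 259459200 - 51891840 + 8648640 - 1235520 + 154440 - 17160 + 1716 - 156 + 13 - 1
= 2290792932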